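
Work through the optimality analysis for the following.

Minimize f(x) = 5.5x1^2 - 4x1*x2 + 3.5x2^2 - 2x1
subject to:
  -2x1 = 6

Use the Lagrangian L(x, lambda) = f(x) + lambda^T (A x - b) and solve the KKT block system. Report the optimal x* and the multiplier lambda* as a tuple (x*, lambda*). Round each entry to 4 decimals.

Form the Lagrangian:
  L(x, lambda) = (1/2) x^T Q x + c^T x + lambda^T (A x - b)
Stationarity (grad_x L = 0): Q x + c + A^T lambda = 0.
Primal feasibility: A x = b.

This gives the KKT block system:
  [ Q   A^T ] [ x     ]   [-c ]
  [ A    0  ] [ lambda ] = [ b ]

Solving the linear system:
  x*      = (-3, -1.7143)
  lambda* = (-14.0714)
  f(x*)   = 45.2143

x* = (-3, -1.7143), lambda* = (-14.0714)


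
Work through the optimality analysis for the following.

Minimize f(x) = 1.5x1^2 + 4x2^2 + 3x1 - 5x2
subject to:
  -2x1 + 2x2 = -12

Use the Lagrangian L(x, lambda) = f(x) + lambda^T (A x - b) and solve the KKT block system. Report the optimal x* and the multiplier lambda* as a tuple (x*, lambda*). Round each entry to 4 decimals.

Form the Lagrangian:
  L(x, lambda) = (1/2) x^T Q x + c^T x + lambda^T (A x - b)
Stationarity (grad_x L = 0): Q x + c + A^T lambda = 0.
Primal feasibility: A x = b.

This gives the KKT block system:
  [ Q   A^T ] [ x     ]   [-c ]
  [ A    0  ] [ lambda ] = [ b ]

Solving the linear system:
  x*      = (4.5455, -1.4545)
  lambda* = (8.3182)
  f(x*)   = 60.3636

x* = (4.5455, -1.4545), lambda* = (8.3182)


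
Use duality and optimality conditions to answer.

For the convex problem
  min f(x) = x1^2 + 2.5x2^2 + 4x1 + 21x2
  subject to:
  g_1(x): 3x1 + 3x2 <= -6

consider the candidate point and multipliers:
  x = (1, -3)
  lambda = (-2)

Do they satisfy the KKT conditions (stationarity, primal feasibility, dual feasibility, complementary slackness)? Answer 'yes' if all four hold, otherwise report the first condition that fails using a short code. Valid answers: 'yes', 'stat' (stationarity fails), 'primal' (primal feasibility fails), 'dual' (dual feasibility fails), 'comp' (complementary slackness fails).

Gradient of f: grad f(x) = Q x + c = (6, 6)
Constraint values g_i(x) = a_i^T x - b_i:
  g_1((1, -3)) = 0
Stationarity residual: grad f(x) + sum_i lambda_i a_i = (0, 0)
  -> stationarity OK
Primal feasibility (all g_i <= 0): OK
Dual feasibility (all lambda_i >= 0): FAILS
Complementary slackness (lambda_i * g_i(x) = 0 for all i): OK

Verdict: the first failing condition is dual_feasibility -> dual.

dual


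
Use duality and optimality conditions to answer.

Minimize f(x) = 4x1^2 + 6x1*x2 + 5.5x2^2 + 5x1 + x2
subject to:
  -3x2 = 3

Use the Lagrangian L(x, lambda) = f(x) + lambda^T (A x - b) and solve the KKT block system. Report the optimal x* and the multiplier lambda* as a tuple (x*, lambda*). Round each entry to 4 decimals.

Form the Lagrangian:
  L(x, lambda) = (1/2) x^T Q x + c^T x + lambda^T (A x - b)
Stationarity (grad_x L = 0): Q x + c + A^T lambda = 0.
Primal feasibility: A x = b.

This gives the KKT block system:
  [ Q   A^T ] [ x     ]   [-c ]
  [ A    0  ] [ lambda ] = [ b ]

Solving the linear system:
  x*      = (0.125, -1)
  lambda* = (-3.0833)
  f(x*)   = 4.4375

x* = (0.125, -1), lambda* = (-3.0833)


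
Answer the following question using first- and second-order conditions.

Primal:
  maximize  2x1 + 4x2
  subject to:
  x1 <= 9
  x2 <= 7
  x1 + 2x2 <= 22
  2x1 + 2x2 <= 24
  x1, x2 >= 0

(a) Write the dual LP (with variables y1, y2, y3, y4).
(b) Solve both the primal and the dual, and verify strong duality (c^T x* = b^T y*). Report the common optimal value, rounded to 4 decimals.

The standard primal-dual pair for 'max c^T x s.t. A x <= b, x >= 0' is:
  Dual:  min b^T y  s.t.  A^T y >= c,  y >= 0.

So the dual LP is:
  minimize  9y1 + 7y2 + 22y3 + 24y4
  subject to:
    y1 + y3 + 2y4 >= 2
    y2 + 2y3 + 2y4 >= 4
    y1, y2, y3, y4 >= 0

Solving the primal: x* = (5, 7).
  primal value c^T x* = 38.
Solving the dual: y* = (0, 2, 0, 1).
  dual value b^T y* = 38.
Strong duality: c^T x* = b^T y*. Confirmed.

38


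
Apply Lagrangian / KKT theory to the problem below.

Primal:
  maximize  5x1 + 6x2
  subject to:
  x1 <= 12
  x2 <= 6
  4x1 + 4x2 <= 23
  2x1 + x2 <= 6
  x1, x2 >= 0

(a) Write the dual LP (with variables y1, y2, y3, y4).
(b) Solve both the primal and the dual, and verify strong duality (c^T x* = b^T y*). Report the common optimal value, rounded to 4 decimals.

The standard primal-dual pair for 'max c^T x s.t. A x <= b, x >= 0' is:
  Dual:  min b^T y  s.t.  A^T y >= c,  y >= 0.

So the dual LP is:
  minimize  12y1 + 6y2 + 23y3 + 6y4
  subject to:
    y1 + 4y3 + 2y4 >= 5
    y2 + 4y3 + y4 >= 6
    y1, y2, y3, y4 >= 0

Solving the primal: x* = (0, 5.75).
  primal value c^T x* = 34.5.
Solving the dual: y* = (0, 0, 1.5, 0).
  dual value b^T y* = 34.5.
Strong duality: c^T x* = b^T y*. Confirmed.

34.5


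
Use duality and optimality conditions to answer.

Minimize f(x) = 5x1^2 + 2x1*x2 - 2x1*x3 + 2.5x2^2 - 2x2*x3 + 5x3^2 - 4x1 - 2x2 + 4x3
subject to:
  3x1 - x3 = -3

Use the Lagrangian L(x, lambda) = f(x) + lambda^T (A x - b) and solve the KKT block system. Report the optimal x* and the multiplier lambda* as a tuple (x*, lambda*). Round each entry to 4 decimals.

Form the Lagrangian:
  L(x, lambda) = (1/2) x^T Q x + c^T x + lambda^T (A x - b)
Stationarity (grad_x L = 0): Q x + c + A^T lambda = 0.
Primal feasibility: A x = b.

This gives the KKT block system:
  [ Q   A^T ] [ x     ]   [-c ]
  [ A    0  ] [ lambda ] = [ b ]

Solving the linear system:
  x*      = (-1.0094, 0.7925, -0.0283)
  lambda* = (4.1509)
  f(x*)   = 7.3962

x* = (-1.0094, 0.7925, -0.0283), lambda* = (4.1509)


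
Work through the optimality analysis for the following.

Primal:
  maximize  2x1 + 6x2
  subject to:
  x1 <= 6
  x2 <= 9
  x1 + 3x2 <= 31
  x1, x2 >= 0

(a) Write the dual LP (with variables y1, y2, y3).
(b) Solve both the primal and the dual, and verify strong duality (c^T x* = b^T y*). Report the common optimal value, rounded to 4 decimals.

The standard primal-dual pair for 'max c^T x s.t. A x <= b, x >= 0' is:
  Dual:  min b^T y  s.t.  A^T y >= c,  y >= 0.

So the dual LP is:
  minimize  6y1 + 9y2 + 31y3
  subject to:
    y1 + y3 >= 2
    y2 + 3y3 >= 6
    y1, y2, y3 >= 0

Solving the primal: x* = (4, 9).
  primal value c^T x* = 62.
Solving the dual: y* = (0, 0, 2).
  dual value b^T y* = 62.
Strong duality: c^T x* = b^T y*. Confirmed.

62


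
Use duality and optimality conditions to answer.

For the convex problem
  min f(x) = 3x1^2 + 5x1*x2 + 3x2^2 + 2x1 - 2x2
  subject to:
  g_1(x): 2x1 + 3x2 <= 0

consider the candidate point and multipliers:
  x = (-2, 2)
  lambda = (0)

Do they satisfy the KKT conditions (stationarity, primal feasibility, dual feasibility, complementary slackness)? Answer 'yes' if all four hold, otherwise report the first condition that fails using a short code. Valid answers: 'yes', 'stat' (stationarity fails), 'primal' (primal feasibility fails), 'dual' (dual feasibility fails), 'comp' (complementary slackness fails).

Gradient of f: grad f(x) = Q x + c = (0, 0)
Constraint values g_i(x) = a_i^T x - b_i:
  g_1((-2, 2)) = 2
Stationarity residual: grad f(x) + sum_i lambda_i a_i = (0, 0)
  -> stationarity OK
Primal feasibility (all g_i <= 0): FAILS
Dual feasibility (all lambda_i >= 0): OK
Complementary slackness (lambda_i * g_i(x) = 0 for all i): OK

Verdict: the first failing condition is primal_feasibility -> primal.

primal


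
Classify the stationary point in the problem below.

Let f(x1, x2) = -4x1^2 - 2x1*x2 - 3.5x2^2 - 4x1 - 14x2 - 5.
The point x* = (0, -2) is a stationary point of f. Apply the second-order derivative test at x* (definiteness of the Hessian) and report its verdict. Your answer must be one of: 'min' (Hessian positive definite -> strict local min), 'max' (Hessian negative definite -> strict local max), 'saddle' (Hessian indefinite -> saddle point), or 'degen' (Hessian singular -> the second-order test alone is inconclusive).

Compute the Hessian H = grad^2 f:
  H = [[-8, -2], [-2, -7]]
Verify stationarity: grad f(x*) = H x* + g = (0, 0).
Eigenvalues of H: -9.5616, -5.4384.
Both eigenvalues < 0, so H is negative definite -> x* is a strict local max.

max


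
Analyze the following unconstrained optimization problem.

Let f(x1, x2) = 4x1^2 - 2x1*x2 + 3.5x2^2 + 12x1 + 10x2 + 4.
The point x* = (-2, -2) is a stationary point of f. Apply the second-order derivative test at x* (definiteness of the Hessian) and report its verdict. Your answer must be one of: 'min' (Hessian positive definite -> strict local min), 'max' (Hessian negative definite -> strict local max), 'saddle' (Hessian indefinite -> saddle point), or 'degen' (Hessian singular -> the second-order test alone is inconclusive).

Compute the Hessian H = grad^2 f:
  H = [[8, -2], [-2, 7]]
Verify stationarity: grad f(x*) = H x* + g = (0, 0).
Eigenvalues of H: 5.4384, 9.5616.
Both eigenvalues > 0, so H is positive definite -> x* is a strict local min.

min


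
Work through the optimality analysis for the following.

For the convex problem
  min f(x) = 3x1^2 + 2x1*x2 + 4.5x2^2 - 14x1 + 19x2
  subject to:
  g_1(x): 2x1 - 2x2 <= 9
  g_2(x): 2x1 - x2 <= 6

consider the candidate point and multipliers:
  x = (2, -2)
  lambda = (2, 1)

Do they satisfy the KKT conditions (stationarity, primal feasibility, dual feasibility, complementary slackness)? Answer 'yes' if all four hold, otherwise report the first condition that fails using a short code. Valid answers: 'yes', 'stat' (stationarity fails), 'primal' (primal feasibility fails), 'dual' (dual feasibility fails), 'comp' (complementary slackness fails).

Gradient of f: grad f(x) = Q x + c = (-6, 5)
Constraint values g_i(x) = a_i^T x - b_i:
  g_1((2, -2)) = -1
  g_2((2, -2)) = 0
Stationarity residual: grad f(x) + sum_i lambda_i a_i = (0, 0)
  -> stationarity OK
Primal feasibility (all g_i <= 0): OK
Dual feasibility (all lambda_i >= 0): OK
Complementary slackness (lambda_i * g_i(x) = 0 for all i): FAILS

Verdict: the first failing condition is complementary_slackness -> comp.

comp


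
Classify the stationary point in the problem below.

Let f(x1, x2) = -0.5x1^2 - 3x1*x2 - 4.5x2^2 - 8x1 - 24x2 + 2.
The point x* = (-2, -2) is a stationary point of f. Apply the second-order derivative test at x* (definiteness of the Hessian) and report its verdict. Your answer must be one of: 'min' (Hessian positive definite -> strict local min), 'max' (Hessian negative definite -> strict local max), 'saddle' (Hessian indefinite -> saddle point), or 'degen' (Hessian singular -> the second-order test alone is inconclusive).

Compute the Hessian H = grad^2 f:
  H = [[-1, -3], [-3, -9]]
Verify stationarity: grad f(x*) = H x* + g = (0, 0).
Eigenvalues of H: -10, 0.
H has a zero eigenvalue (singular; negative semidefinite but not definite), so H is neither positive definite, negative definite, nor indefinite. The second-order test alone is inconclusive -> degen.
(Indeed, f is constant along the null direction of H through x*, so x* is not a strict local extremum.)

degen


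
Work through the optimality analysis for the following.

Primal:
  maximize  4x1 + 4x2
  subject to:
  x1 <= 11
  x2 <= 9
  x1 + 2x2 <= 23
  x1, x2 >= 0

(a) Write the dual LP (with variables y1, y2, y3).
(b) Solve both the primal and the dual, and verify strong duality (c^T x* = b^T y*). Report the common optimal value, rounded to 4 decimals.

The standard primal-dual pair for 'max c^T x s.t. A x <= b, x >= 0' is:
  Dual:  min b^T y  s.t.  A^T y >= c,  y >= 0.

So the dual LP is:
  minimize  11y1 + 9y2 + 23y3
  subject to:
    y1 + y3 >= 4
    y2 + 2y3 >= 4
    y1, y2, y3 >= 0

Solving the primal: x* = (11, 6).
  primal value c^T x* = 68.
Solving the dual: y* = (2, 0, 2).
  dual value b^T y* = 68.
Strong duality: c^T x* = b^T y*. Confirmed.

68


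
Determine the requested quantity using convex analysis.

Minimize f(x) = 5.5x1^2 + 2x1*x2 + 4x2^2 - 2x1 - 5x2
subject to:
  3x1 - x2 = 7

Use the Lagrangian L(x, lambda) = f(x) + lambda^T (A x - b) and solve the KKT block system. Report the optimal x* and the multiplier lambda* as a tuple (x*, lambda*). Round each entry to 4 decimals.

Form the Lagrangian:
  L(x, lambda) = (1/2) x^T Q x + c^T x + lambda^T (A x - b)
Stationarity (grad_x L = 0): Q x + c + A^T lambda = 0.
Primal feasibility: A x = b.

This gives the KKT block system:
  [ Q   A^T ] [ x     ]   [-c ]
  [ A    0  ] [ lambda ] = [ b ]

Solving the linear system:
  x*      = (2.0947, -0.7158)
  lambda* = (-6.5368)
  f(x*)   = 22.5737

x* = (2.0947, -0.7158), lambda* = (-6.5368)


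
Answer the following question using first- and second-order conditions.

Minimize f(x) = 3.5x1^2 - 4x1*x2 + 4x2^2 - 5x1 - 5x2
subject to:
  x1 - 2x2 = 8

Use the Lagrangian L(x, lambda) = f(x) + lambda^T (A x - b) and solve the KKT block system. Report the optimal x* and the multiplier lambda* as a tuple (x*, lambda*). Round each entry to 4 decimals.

Form the Lagrangian:
  L(x, lambda) = (1/2) x^T Q x + c^T x + lambda^T (A x - b)
Stationarity (grad_x L = 0): Q x + c + A^T lambda = 0.
Primal feasibility: A x = b.

This gives the KKT block system:
  [ Q   A^T ] [ x     ]   [-c ]
  [ A    0  ] [ lambda ] = [ b ]

Solving the linear system:
  x*      = (1.5, -3.25)
  lambda* = (-18.5)
  f(x*)   = 78.375

x* = (1.5, -3.25), lambda* = (-18.5)


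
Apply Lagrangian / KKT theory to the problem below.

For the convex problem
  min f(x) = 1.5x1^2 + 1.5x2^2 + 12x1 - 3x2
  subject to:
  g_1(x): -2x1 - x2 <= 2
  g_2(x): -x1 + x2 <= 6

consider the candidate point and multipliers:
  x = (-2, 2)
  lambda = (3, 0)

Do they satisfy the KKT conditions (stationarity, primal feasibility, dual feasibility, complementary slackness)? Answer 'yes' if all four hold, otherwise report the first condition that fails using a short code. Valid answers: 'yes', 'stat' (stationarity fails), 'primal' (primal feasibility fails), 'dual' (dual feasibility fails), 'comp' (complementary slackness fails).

Gradient of f: grad f(x) = Q x + c = (6, 3)
Constraint values g_i(x) = a_i^T x - b_i:
  g_1((-2, 2)) = 0
  g_2((-2, 2)) = -2
Stationarity residual: grad f(x) + sum_i lambda_i a_i = (0, 0)
  -> stationarity OK
Primal feasibility (all g_i <= 0): OK
Dual feasibility (all lambda_i >= 0): OK
Complementary slackness (lambda_i * g_i(x) = 0 for all i): OK

Verdict: yes, KKT holds.

yes


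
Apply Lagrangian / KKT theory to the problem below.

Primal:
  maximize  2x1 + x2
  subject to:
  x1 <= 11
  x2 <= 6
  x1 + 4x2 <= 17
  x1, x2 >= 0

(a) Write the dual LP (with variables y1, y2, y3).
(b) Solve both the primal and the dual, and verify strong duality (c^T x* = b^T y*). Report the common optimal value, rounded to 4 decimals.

The standard primal-dual pair for 'max c^T x s.t. A x <= b, x >= 0' is:
  Dual:  min b^T y  s.t.  A^T y >= c,  y >= 0.

So the dual LP is:
  minimize  11y1 + 6y2 + 17y3
  subject to:
    y1 + y3 >= 2
    y2 + 4y3 >= 1
    y1, y2, y3 >= 0

Solving the primal: x* = (11, 1.5).
  primal value c^T x* = 23.5.
Solving the dual: y* = (1.75, 0, 0.25).
  dual value b^T y* = 23.5.
Strong duality: c^T x* = b^T y*. Confirmed.

23.5


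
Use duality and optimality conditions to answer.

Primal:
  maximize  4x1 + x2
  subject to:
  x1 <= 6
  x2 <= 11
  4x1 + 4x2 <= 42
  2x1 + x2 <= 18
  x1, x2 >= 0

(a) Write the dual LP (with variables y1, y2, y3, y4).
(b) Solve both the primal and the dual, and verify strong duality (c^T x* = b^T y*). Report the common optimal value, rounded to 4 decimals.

The standard primal-dual pair for 'max c^T x s.t. A x <= b, x >= 0' is:
  Dual:  min b^T y  s.t.  A^T y >= c,  y >= 0.

So the dual LP is:
  minimize  6y1 + 11y2 + 42y3 + 18y4
  subject to:
    y1 + 4y3 + 2y4 >= 4
    y2 + 4y3 + y4 >= 1
    y1, y2, y3, y4 >= 0

Solving the primal: x* = (6, 4.5).
  primal value c^T x* = 28.5.
Solving the dual: y* = (3, 0, 0.25, 0).
  dual value b^T y* = 28.5.
Strong duality: c^T x* = b^T y*. Confirmed.

28.5


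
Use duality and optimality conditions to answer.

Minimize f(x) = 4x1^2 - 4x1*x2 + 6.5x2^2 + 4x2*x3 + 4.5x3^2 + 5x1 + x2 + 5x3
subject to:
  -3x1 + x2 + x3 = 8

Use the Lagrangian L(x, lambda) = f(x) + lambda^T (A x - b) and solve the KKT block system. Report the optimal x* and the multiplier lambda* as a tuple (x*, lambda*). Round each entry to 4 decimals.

Form the Lagrangian:
  L(x, lambda) = (1/2) x^T Q x + c^T x + lambda^T (A x - b)
Stationarity (grad_x L = 0): Q x + c + A^T lambda = 0.
Primal feasibility: A x = b.

This gives the KKT block system:
  [ Q   A^T ] [ x     ]   [-c ]
  [ A    0  ] [ lambda ] = [ b ]

Solving the linear system:
  x*      = (-2.7887, -0.6418, 0.2757)
  lambda* = (-4.9141)
  f(x*)   = 13.0531

x* = (-2.7887, -0.6418, 0.2757), lambda* = (-4.9141)


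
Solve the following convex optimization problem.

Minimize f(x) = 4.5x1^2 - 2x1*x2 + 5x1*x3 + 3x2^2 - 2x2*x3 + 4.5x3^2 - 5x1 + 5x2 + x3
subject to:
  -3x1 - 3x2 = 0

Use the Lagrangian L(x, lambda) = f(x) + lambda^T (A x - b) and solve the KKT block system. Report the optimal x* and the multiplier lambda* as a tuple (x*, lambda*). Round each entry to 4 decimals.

Form the Lagrangian:
  L(x, lambda) = (1/2) x^T Q x + c^T x + lambda^T (A x - b)
Stationarity (grad_x L = 0): Q x + c + A^T lambda = 0.
Primal feasibility: A x = b.

This gives the KKT block system:
  [ Q   A^T ] [ x     ]   [-c ]
  [ A    0  ] [ lambda ] = [ b ]

Solving the linear system:
  x*      = (0.7951, -0.7951, -0.7295)
  lambda* = (0.0328)
  f(x*)   = -4.3402

x* = (0.7951, -0.7951, -0.7295), lambda* = (0.0328)


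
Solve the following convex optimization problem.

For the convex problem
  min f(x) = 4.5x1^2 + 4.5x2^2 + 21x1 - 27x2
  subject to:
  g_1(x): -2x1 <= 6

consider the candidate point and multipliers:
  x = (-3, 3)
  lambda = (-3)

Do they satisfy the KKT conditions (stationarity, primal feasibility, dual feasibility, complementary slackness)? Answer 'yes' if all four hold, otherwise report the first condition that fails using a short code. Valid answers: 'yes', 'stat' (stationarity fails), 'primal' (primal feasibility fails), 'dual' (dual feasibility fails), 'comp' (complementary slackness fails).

Gradient of f: grad f(x) = Q x + c = (-6, 0)
Constraint values g_i(x) = a_i^T x - b_i:
  g_1((-3, 3)) = 0
Stationarity residual: grad f(x) + sum_i lambda_i a_i = (0, 0)
  -> stationarity OK
Primal feasibility (all g_i <= 0): OK
Dual feasibility (all lambda_i >= 0): FAILS
Complementary slackness (lambda_i * g_i(x) = 0 for all i): OK

Verdict: the first failing condition is dual_feasibility -> dual.

dual


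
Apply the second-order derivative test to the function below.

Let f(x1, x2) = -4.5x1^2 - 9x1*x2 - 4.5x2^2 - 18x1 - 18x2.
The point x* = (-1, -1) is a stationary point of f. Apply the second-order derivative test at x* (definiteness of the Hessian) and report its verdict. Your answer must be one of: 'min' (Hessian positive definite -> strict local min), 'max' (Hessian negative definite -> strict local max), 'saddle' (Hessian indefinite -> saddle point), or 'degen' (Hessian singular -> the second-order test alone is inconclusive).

Compute the Hessian H = grad^2 f:
  H = [[-9, -9], [-9, -9]]
Verify stationarity: grad f(x*) = H x* + g = (0, 0).
Eigenvalues of H: -18, 0.
H has a zero eigenvalue (singular; negative semidefinite but not definite), so H is neither positive definite, negative definite, nor indefinite. The second-order test alone is inconclusive -> degen.
(Indeed, f is constant along the null direction of H through x*, so x* is not a strict local extremum.)

degen


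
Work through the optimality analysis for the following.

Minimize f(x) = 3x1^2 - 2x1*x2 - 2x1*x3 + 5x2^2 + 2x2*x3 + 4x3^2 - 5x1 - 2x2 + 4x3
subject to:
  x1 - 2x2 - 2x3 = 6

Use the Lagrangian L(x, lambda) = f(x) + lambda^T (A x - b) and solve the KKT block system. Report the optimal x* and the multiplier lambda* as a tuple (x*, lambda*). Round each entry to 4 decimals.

Form the Lagrangian:
  L(x, lambda) = (1/2) x^T Q x + c^T x + lambda^T (A x - b)
Stationarity (grad_x L = 0): Q x + c + A^T lambda = 0.
Primal feasibility: A x = b.

This gives the KKT block system:
  [ Q   A^T ] [ x     ]   [-c ]
  [ A    0  ] [ lambda ] = [ b ]

Solving the linear system:
  x*      = (1.2, -0.6, -1.8)
  lambda* = (-7)
  f(x*)   = 15

x* = (1.2, -0.6, -1.8), lambda* = (-7)


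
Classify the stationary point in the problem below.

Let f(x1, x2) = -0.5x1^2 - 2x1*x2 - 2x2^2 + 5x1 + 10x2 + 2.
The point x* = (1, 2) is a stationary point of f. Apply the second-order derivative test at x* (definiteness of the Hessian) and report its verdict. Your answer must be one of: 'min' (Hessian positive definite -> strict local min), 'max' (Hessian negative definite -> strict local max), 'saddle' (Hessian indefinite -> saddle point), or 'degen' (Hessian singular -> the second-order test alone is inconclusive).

Compute the Hessian H = grad^2 f:
  H = [[-1, -2], [-2, -4]]
Verify stationarity: grad f(x*) = H x* + g = (0, 0).
Eigenvalues of H: -5, 0.
H has a zero eigenvalue (singular; negative semidefinite but not definite), so H is neither positive definite, negative definite, nor indefinite. The second-order test alone is inconclusive -> degen.
(Indeed, f is constant along the null direction of H through x*, so x* is not a strict local extremum.)

degen


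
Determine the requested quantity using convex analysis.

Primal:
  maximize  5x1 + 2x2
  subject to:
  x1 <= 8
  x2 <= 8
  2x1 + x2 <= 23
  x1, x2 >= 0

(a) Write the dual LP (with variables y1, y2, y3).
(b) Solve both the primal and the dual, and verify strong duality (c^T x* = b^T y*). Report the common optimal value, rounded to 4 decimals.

The standard primal-dual pair for 'max c^T x s.t. A x <= b, x >= 0' is:
  Dual:  min b^T y  s.t.  A^T y >= c,  y >= 0.

So the dual LP is:
  minimize  8y1 + 8y2 + 23y3
  subject to:
    y1 + 2y3 >= 5
    y2 + y3 >= 2
    y1, y2, y3 >= 0

Solving the primal: x* = (8, 7).
  primal value c^T x* = 54.
Solving the dual: y* = (1, 0, 2).
  dual value b^T y* = 54.
Strong duality: c^T x* = b^T y*. Confirmed.

54


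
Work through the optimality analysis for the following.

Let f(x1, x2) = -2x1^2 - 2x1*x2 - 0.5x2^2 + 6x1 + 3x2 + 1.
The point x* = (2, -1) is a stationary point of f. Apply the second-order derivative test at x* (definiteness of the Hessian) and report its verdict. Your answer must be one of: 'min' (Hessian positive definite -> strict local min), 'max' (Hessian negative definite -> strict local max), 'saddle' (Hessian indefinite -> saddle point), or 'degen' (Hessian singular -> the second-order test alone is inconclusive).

Compute the Hessian H = grad^2 f:
  H = [[-4, -2], [-2, -1]]
Verify stationarity: grad f(x*) = H x* + g = (0, 0).
Eigenvalues of H: -5, 0.
H has a zero eigenvalue (singular; negative semidefinite but not definite), so H is neither positive definite, negative definite, nor indefinite. The second-order test alone is inconclusive -> degen.
(Indeed, f is constant along the null direction of H through x*, so x* is not a strict local extremum.)

degen


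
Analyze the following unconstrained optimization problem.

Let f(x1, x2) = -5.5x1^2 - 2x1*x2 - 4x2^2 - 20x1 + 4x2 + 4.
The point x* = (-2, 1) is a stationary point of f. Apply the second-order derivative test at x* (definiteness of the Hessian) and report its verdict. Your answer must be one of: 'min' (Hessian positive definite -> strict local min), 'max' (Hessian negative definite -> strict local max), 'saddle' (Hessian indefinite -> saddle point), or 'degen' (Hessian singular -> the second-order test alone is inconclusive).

Compute the Hessian H = grad^2 f:
  H = [[-11, -2], [-2, -8]]
Verify stationarity: grad f(x*) = H x* + g = (0, 0).
Eigenvalues of H: -12, -7.
Both eigenvalues < 0, so H is negative definite -> x* is a strict local max.

max


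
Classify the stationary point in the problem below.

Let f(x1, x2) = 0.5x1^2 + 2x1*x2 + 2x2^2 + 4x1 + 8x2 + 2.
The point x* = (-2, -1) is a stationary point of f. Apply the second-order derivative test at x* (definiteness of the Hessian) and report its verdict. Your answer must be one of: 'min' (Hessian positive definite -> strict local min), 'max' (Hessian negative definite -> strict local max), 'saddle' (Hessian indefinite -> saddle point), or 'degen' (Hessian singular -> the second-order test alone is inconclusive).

Compute the Hessian H = grad^2 f:
  H = [[1, 2], [2, 4]]
Verify stationarity: grad f(x*) = H x* + g = (0, 0).
Eigenvalues of H: 0, 5.
H has a zero eigenvalue (singular; positive semidefinite but not definite), so H is neither positive definite, negative definite, nor indefinite. The second-order test alone is inconclusive -> degen.
(Indeed, f is constant along the null direction of H through x*, so x* is not a strict local extremum.)

degen


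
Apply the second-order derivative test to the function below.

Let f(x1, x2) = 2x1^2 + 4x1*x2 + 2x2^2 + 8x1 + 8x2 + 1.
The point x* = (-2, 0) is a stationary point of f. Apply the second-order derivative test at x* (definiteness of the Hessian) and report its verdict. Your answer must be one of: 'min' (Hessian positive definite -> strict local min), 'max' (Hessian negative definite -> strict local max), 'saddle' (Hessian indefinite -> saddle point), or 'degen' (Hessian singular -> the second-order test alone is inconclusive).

Compute the Hessian H = grad^2 f:
  H = [[4, 4], [4, 4]]
Verify stationarity: grad f(x*) = H x* + g = (0, 0).
Eigenvalues of H: 0, 8.
H has a zero eigenvalue (singular; positive semidefinite but not definite), so H is neither positive definite, negative definite, nor indefinite. The second-order test alone is inconclusive -> degen.
(Indeed, f is constant along the null direction of H through x*, so x* is not a strict local extremum.)

degen


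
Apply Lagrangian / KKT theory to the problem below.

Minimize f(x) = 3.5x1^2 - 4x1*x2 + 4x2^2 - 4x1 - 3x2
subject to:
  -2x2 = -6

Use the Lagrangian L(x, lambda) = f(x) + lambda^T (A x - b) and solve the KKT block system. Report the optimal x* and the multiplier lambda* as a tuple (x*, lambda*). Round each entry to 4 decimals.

Form the Lagrangian:
  L(x, lambda) = (1/2) x^T Q x + c^T x + lambda^T (A x - b)
Stationarity (grad_x L = 0): Q x + c + A^T lambda = 0.
Primal feasibility: A x = b.

This gives the KKT block system:
  [ Q   A^T ] [ x     ]   [-c ]
  [ A    0  ] [ lambda ] = [ b ]

Solving the linear system:
  x*      = (2.2857, 3)
  lambda* = (5.9286)
  f(x*)   = 8.7143

x* = (2.2857, 3), lambda* = (5.9286)


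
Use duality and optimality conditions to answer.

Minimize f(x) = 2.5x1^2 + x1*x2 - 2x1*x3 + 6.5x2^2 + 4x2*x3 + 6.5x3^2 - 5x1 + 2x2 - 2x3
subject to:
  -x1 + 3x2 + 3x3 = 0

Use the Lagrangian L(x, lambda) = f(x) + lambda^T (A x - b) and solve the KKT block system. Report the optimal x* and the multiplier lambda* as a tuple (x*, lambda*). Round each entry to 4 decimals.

Form the Lagrangian:
  L(x, lambda) = (1/2) x^T Q x + c^T x + lambda^T (A x - b)
Stationarity (grad_x L = 0): Q x + c + A^T lambda = 0.
Primal feasibility: A x = b.

This gives the KKT block system:
  [ Q   A^T ] [ x     ]   [-c ]
  [ A    0  ] [ lambda ] = [ b ]

Solving the linear system:
  x*      = (1.1087, -0.2222, 0.5918)
  lambda* = (-0.8623)
  f(x*)   = -3.5857

x* = (1.1087, -0.2222, 0.5918), lambda* = (-0.8623)


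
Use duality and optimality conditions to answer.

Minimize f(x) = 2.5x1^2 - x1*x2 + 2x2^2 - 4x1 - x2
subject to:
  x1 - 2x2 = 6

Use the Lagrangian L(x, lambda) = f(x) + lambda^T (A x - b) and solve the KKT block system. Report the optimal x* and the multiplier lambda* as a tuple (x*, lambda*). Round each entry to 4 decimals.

Form the Lagrangian:
  L(x, lambda) = (1/2) x^T Q x + c^T x + lambda^T (A x - b)
Stationarity (grad_x L = 0): Q x + c + A^T lambda = 0.
Primal feasibility: A x = b.

This gives the KKT block system:
  [ Q   A^T ] [ x     ]   [-c ]
  [ A    0  ] [ lambda ] = [ b ]

Solving the linear system:
  x*      = (1.5, -2.25)
  lambda* = (-5.75)
  f(x*)   = 15.375

x* = (1.5, -2.25), lambda* = (-5.75)


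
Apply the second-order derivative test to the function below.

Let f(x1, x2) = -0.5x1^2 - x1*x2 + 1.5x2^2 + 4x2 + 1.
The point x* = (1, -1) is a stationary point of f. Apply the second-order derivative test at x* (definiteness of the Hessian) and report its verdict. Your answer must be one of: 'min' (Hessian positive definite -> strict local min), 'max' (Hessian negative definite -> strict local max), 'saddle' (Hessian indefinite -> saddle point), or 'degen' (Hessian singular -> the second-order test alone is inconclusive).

Compute the Hessian H = grad^2 f:
  H = [[-1, -1], [-1, 3]]
Verify stationarity: grad f(x*) = H x* + g = (0, 0).
Eigenvalues of H: -1.2361, 3.2361.
Eigenvalues have mixed signs, so H is indefinite -> x* is a saddle point.

saddle


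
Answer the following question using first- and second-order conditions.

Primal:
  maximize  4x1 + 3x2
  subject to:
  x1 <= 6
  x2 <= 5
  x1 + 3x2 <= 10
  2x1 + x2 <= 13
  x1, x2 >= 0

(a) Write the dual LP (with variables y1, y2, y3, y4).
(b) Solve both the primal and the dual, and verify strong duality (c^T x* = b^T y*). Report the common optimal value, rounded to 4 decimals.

The standard primal-dual pair for 'max c^T x s.t. A x <= b, x >= 0' is:
  Dual:  min b^T y  s.t.  A^T y >= c,  y >= 0.

So the dual LP is:
  minimize  6y1 + 5y2 + 10y3 + 13y4
  subject to:
    y1 + y3 + 2y4 >= 4
    y2 + 3y3 + y4 >= 3
    y1, y2, y3, y4 >= 0

Solving the primal: x* = (5.8, 1.4).
  primal value c^T x* = 27.4.
Solving the dual: y* = (0, 0, 0.4, 1.8).
  dual value b^T y* = 27.4.
Strong duality: c^T x* = b^T y*. Confirmed.

27.4


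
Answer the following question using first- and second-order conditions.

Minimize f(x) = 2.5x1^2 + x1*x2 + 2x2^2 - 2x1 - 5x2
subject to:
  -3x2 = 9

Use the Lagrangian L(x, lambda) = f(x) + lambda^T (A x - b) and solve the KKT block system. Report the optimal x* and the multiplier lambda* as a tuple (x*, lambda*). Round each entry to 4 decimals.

Form the Lagrangian:
  L(x, lambda) = (1/2) x^T Q x + c^T x + lambda^T (A x - b)
Stationarity (grad_x L = 0): Q x + c + A^T lambda = 0.
Primal feasibility: A x = b.

This gives the KKT block system:
  [ Q   A^T ] [ x     ]   [-c ]
  [ A    0  ] [ lambda ] = [ b ]

Solving the linear system:
  x*      = (1, -3)
  lambda* = (-5.3333)
  f(x*)   = 30.5

x* = (1, -3), lambda* = (-5.3333)


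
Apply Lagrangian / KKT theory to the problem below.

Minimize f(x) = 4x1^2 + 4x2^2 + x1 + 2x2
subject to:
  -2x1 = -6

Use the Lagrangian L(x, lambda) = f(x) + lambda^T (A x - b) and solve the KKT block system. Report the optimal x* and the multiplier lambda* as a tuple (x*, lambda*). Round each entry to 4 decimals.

Form the Lagrangian:
  L(x, lambda) = (1/2) x^T Q x + c^T x + lambda^T (A x - b)
Stationarity (grad_x L = 0): Q x + c + A^T lambda = 0.
Primal feasibility: A x = b.

This gives the KKT block system:
  [ Q   A^T ] [ x     ]   [-c ]
  [ A    0  ] [ lambda ] = [ b ]

Solving the linear system:
  x*      = (3, -0.25)
  lambda* = (12.5)
  f(x*)   = 38.75

x* = (3, -0.25), lambda* = (12.5)


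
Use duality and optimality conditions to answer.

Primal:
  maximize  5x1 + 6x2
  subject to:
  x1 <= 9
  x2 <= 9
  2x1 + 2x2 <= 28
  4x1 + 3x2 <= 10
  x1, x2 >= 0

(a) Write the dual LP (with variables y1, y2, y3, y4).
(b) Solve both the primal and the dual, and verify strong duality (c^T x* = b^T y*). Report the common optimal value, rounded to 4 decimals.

The standard primal-dual pair for 'max c^T x s.t. A x <= b, x >= 0' is:
  Dual:  min b^T y  s.t.  A^T y >= c,  y >= 0.

So the dual LP is:
  minimize  9y1 + 9y2 + 28y3 + 10y4
  subject to:
    y1 + 2y3 + 4y4 >= 5
    y2 + 2y3 + 3y4 >= 6
    y1, y2, y3, y4 >= 0

Solving the primal: x* = (0, 3.3333).
  primal value c^T x* = 20.
Solving the dual: y* = (0, 0, 0, 2).
  dual value b^T y* = 20.
Strong duality: c^T x* = b^T y*. Confirmed.

20


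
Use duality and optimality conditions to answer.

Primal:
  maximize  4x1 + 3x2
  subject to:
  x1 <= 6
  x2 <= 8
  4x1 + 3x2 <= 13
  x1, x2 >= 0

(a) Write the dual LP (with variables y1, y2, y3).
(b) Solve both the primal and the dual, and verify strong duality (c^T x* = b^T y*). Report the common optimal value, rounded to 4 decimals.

The standard primal-dual pair for 'max c^T x s.t. A x <= b, x >= 0' is:
  Dual:  min b^T y  s.t.  A^T y >= c,  y >= 0.

So the dual LP is:
  minimize  6y1 + 8y2 + 13y3
  subject to:
    y1 + 4y3 >= 4
    y2 + 3y3 >= 3
    y1, y2, y3 >= 0

Solving the primal: x* = (3.25, 0).
  primal value c^T x* = 13.
Solving the dual: y* = (0, 0, 1).
  dual value b^T y* = 13.
Strong duality: c^T x* = b^T y*. Confirmed.

13


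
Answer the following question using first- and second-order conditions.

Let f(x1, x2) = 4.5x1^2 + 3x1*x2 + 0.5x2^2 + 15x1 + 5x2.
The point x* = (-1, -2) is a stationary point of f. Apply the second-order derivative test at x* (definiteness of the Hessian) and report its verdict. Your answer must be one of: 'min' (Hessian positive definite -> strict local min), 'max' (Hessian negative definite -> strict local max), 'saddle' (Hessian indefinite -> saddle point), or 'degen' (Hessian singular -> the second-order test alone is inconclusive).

Compute the Hessian H = grad^2 f:
  H = [[9, 3], [3, 1]]
Verify stationarity: grad f(x*) = H x* + g = (0, 0).
Eigenvalues of H: 0, 10.
H has a zero eigenvalue (singular; positive semidefinite but not definite), so H is neither positive definite, negative definite, nor indefinite. The second-order test alone is inconclusive -> degen.
(Indeed, f is constant along the null direction of H through x*, so x* is not a strict local extremum.)

degen


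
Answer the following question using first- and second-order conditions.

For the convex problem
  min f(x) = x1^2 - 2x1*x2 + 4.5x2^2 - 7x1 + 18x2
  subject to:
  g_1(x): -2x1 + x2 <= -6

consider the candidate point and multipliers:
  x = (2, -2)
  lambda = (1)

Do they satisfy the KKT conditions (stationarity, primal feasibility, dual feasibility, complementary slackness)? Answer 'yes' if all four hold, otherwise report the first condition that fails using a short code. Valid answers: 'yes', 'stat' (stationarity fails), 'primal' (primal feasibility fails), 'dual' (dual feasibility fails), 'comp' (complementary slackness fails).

Gradient of f: grad f(x) = Q x + c = (1, -4)
Constraint values g_i(x) = a_i^T x - b_i:
  g_1((2, -2)) = 0
Stationarity residual: grad f(x) + sum_i lambda_i a_i = (-1, -3)
  -> stationarity FAILS
Primal feasibility (all g_i <= 0): OK
Dual feasibility (all lambda_i >= 0): OK
Complementary slackness (lambda_i * g_i(x) = 0 for all i): OK

Verdict: the first failing condition is stationarity -> stat.

stat


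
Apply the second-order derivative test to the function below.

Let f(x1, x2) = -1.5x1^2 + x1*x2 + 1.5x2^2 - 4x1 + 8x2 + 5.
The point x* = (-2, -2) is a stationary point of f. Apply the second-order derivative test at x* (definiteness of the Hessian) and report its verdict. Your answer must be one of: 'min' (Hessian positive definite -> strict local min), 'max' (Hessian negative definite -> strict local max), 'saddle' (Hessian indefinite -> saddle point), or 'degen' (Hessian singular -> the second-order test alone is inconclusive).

Compute the Hessian H = grad^2 f:
  H = [[-3, 1], [1, 3]]
Verify stationarity: grad f(x*) = H x* + g = (0, 0).
Eigenvalues of H: -3.1623, 3.1623.
Eigenvalues have mixed signs, so H is indefinite -> x* is a saddle point.

saddle


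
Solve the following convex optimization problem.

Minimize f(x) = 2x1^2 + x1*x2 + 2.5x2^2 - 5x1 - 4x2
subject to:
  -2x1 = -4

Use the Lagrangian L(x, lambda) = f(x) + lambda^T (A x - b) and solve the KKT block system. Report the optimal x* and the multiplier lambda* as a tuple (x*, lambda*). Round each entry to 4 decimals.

Form the Lagrangian:
  L(x, lambda) = (1/2) x^T Q x + c^T x + lambda^T (A x - b)
Stationarity (grad_x L = 0): Q x + c + A^T lambda = 0.
Primal feasibility: A x = b.

This gives the KKT block system:
  [ Q   A^T ] [ x     ]   [-c ]
  [ A    0  ] [ lambda ] = [ b ]

Solving the linear system:
  x*      = (2, 0.4)
  lambda* = (1.7)
  f(x*)   = -2.4

x* = (2, 0.4), lambda* = (1.7)


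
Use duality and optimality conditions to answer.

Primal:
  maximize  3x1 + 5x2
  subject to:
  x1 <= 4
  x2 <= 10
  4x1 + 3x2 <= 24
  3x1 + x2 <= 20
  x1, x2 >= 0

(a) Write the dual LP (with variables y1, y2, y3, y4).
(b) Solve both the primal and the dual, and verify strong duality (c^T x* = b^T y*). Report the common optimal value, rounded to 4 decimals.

The standard primal-dual pair for 'max c^T x s.t. A x <= b, x >= 0' is:
  Dual:  min b^T y  s.t.  A^T y >= c,  y >= 0.

So the dual LP is:
  minimize  4y1 + 10y2 + 24y3 + 20y4
  subject to:
    y1 + 4y3 + 3y4 >= 3
    y2 + 3y3 + y4 >= 5
    y1, y2, y3, y4 >= 0

Solving the primal: x* = (0, 8).
  primal value c^T x* = 40.
Solving the dual: y* = (0, 0, 1.6667, 0).
  dual value b^T y* = 40.
Strong duality: c^T x* = b^T y*. Confirmed.

40


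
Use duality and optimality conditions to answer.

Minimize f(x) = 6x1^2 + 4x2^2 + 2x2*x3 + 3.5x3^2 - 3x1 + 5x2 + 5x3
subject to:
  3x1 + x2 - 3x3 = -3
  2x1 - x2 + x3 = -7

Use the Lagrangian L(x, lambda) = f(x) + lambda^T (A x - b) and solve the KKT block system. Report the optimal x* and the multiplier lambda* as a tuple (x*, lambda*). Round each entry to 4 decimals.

Form the Lagrangian:
  L(x, lambda) = (1/2) x^T Q x + c^T x + lambda^T (A x - b)
Stationarity (grad_x L = 0): Q x + c + A^T lambda = 0.
Primal feasibility: A x = b.

This gives the KKT block system:
  [ Q   A^T ] [ x     ]   [-c ]
  [ A    0  ] [ lambda ] = [ b ]

Solving the linear system:
  x*      = (-2.4986, 0.7564, -1.2464)
  lambda* = (3.1732, 11.7317)
  f(x*)   = 48.3435

x* = (-2.4986, 0.7564, -1.2464), lambda* = (3.1732, 11.7317)


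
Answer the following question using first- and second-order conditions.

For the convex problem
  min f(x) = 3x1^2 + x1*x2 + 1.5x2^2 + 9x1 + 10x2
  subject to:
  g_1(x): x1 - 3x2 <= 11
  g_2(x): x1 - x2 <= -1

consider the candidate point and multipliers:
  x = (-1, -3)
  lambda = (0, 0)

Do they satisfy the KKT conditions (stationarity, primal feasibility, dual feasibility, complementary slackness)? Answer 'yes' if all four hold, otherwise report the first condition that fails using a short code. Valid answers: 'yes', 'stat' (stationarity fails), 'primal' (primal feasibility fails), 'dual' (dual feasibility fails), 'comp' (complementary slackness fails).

Gradient of f: grad f(x) = Q x + c = (0, 0)
Constraint values g_i(x) = a_i^T x - b_i:
  g_1((-1, -3)) = -3
  g_2((-1, -3)) = 3
Stationarity residual: grad f(x) + sum_i lambda_i a_i = (0, 0)
  -> stationarity OK
Primal feasibility (all g_i <= 0): FAILS
Dual feasibility (all lambda_i >= 0): OK
Complementary slackness (lambda_i * g_i(x) = 0 for all i): OK

Verdict: the first failing condition is primal_feasibility -> primal.

primal


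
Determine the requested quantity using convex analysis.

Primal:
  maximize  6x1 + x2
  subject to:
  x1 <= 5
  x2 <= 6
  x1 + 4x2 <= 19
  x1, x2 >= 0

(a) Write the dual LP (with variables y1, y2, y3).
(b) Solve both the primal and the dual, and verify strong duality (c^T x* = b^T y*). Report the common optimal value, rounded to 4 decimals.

The standard primal-dual pair for 'max c^T x s.t. A x <= b, x >= 0' is:
  Dual:  min b^T y  s.t.  A^T y >= c,  y >= 0.

So the dual LP is:
  minimize  5y1 + 6y2 + 19y3
  subject to:
    y1 + y3 >= 6
    y2 + 4y3 >= 1
    y1, y2, y3 >= 0

Solving the primal: x* = (5, 3.5).
  primal value c^T x* = 33.5.
Solving the dual: y* = (5.75, 0, 0.25).
  dual value b^T y* = 33.5.
Strong duality: c^T x* = b^T y*. Confirmed.

33.5


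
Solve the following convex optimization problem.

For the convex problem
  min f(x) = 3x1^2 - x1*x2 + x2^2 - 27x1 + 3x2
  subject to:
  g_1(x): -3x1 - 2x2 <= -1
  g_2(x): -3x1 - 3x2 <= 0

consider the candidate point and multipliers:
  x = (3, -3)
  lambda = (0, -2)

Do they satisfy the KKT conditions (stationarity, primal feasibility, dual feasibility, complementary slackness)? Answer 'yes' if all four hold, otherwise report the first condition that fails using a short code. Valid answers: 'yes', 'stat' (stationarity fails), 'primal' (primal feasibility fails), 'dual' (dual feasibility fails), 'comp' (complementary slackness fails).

Gradient of f: grad f(x) = Q x + c = (-6, -6)
Constraint values g_i(x) = a_i^T x - b_i:
  g_1((3, -3)) = -2
  g_2((3, -3)) = 0
Stationarity residual: grad f(x) + sum_i lambda_i a_i = (0, 0)
  -> stationarity OK
Primal feasibility (all g_i <= 0): OK
Dual feasibility (all lambda_i >= 0): FAILS
Complementary slackness (lambda_i * g_i(x) = 0 for all i): OK

Verdict: the first failing condition is dual_feasibility -> dual.

dual
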